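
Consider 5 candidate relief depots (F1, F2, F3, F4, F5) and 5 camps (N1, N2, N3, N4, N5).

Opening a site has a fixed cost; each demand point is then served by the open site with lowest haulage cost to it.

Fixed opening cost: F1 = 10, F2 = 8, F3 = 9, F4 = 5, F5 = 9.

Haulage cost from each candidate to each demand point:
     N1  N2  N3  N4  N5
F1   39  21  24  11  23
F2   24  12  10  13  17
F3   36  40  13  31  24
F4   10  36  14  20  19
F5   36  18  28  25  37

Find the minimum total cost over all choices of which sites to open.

75

Open {F2, F4}: assign each demand point to its cheapest open site.
  N1→F4 10, N2→F2 12, N3→F2 10, N4→F2 13, N5→F2 17
  haulage cost 62, fixed 13 → total 75.
Compare {F1, F2, F4}: haulage cost 60 + fixed 23 = 83.
Compare {F2}: haulage cost 76 + fixed 8 = 84.
Compare {F2, F3, F4}: haulage cost 62 + fixed 22 = 84.
All other subsets cost ≥ 83. Minimum total cost: 75.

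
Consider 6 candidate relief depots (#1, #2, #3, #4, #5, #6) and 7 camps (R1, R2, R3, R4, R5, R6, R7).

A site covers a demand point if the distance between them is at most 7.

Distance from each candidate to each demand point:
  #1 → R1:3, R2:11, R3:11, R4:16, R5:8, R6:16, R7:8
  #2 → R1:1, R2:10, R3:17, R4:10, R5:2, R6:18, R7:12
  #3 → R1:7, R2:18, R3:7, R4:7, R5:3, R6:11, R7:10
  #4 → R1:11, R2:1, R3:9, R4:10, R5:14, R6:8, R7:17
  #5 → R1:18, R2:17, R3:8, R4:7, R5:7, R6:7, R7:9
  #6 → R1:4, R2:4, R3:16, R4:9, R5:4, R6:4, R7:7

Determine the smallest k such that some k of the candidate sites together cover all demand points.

Coverage sets (demand points within 7 of each site):
  #1: {R1}
  #2: {R1, R5}
  #3: {R1, R3, R4, R5}
  #4: {R2}
  #5: {R4, R5, R6}
  #6: {R1, R2, R5, R6, R7}
No single site covers all 7 demand points.
But {#3, #6} covers everything, so the minimum is 2.

2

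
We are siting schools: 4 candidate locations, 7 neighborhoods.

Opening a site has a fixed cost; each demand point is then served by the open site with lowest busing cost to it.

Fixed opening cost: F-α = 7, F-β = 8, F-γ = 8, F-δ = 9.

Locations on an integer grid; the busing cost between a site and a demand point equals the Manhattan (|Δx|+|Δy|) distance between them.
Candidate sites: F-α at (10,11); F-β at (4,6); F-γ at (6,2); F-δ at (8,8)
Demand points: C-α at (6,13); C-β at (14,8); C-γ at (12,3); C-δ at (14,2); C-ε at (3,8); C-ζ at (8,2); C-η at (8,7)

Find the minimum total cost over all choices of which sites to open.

Open {F-γ, F-δ}: assign each demand point to its cheapest open site.
  C-α→F-δ 7, C-β→F-δ 6, C-γ→F-γ 7, C-δ→F-γ 8, C-ε→F-δ 5, C-ζ→F-γ 2, C-η→F-δ 1
  busing cost 36, fixed 17 → total 53.
Compare {F-δ}: busing cost 46 + fixed 9 = 55.
Compare {F-α, F-γ, F-δ}: busing cost 35 + fixed 24 = 59.
Compare {F-β, F-γ, F-δ}: busing cost 34 + fixed 25 = 59.
All other subsets cost ≥ 55. Minimum total cost: 53.

53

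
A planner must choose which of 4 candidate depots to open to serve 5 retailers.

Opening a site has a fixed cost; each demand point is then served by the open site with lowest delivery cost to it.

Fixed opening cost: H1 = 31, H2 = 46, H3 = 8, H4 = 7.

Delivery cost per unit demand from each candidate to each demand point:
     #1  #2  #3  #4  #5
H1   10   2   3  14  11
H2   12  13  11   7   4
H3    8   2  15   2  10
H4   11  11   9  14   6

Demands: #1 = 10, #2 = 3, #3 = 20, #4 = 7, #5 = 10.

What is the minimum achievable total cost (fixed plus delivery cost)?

266

Open {H1, H3, H4}: assign each demand point to its cheapest open site.
  #1→H3 10×8=80, #2→H1 3×2=6, #3→H1 20×3=60, #4→H3 7×2=14, #5→H4 10×6=60
  delivery cost 220, fixed 46 → total 266.
Compare {H1, H2, H3}: delivery cost 200 + fixed 85 = 285.
Compare {H1, H2, H3, H4}: delivery cost 200 + fixed 92 = 292.
Compare {H1, H3}: delivery cost 260 + fixed 39 = 299.
All other subsets cost ≥ 285. Minimum total cost: 266.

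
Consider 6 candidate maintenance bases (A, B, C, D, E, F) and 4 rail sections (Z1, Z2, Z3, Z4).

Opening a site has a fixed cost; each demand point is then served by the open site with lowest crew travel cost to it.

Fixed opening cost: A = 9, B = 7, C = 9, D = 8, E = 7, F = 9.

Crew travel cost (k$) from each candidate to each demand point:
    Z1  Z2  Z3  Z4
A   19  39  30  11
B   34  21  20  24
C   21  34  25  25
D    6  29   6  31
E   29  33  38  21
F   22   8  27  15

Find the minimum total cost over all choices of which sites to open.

52

Open {D, F}: assign each demand point to its cheapest open site.
  Z1→D 6, Z2→F 8, Z3→D 6, Z4→F 15
  crew travel cost 35, fixed 17 → total 52.
Compare {A, D, F}: crew travel cost 31 + fixed 26 = 57.
Compare {B, D, F}: crew travel cost 35 + fixed 24 = 59.
Compare {D, E, F}: crew travel cost 35 + fixed 24 = 59.
All other subsets cost ≥ 57. Minimum total cost: 52.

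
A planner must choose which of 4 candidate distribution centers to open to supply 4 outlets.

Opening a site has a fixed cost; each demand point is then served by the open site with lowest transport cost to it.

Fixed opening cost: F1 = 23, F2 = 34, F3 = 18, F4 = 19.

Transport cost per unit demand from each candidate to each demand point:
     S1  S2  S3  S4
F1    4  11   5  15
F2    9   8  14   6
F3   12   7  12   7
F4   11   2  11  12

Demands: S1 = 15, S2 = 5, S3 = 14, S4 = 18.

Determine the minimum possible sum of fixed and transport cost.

324

Open {F1, F2, F4}: assign each demand point to its cheapest open site.
  S1→F1 15×4=60, S2→F4 5×2=10, S3→F1 14×5=70, S4→F2 18×6=108
  transport cost 248, fixed 76 → total 324.
Compare {F1, F3, F4}: transport cost 266 + fixed 60 = 326.
Compare {F1, F3}: transport cost 291 + fixed 41 = 332.
Compare {F1, F2}: transport cost 278 + fixed 57 = 335.
All other subsets cost ≥ 326. Minimum total cost: 324.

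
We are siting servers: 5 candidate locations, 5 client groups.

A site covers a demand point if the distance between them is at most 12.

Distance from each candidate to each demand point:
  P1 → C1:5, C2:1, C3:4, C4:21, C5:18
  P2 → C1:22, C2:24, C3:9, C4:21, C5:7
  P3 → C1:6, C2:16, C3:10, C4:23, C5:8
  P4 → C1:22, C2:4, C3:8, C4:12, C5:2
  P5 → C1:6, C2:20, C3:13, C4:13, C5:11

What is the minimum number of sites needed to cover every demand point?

2

Coverage sets (demand points within 12 of each site):
  P1: {C1, C2, C3}
  P2: {C3, C5}
  P3: {C1, C3, C5}
  P4: {C2, C3, C4, C5}
  P5: {C1, C5}
No single site covers all 5 demand points.
But {P1, P4} covers everything, so the minimum is 2.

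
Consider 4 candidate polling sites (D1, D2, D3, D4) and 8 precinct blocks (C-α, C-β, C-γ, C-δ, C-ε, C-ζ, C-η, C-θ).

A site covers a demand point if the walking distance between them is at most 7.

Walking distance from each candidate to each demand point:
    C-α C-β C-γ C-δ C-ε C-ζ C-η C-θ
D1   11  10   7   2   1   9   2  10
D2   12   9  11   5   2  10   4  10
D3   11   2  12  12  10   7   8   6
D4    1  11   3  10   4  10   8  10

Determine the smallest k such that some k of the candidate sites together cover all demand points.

Coverage sets (demand points within 7 of each site):
  D1: {C-γ, C-δ, C-ε, C-η}
  D2: {C-δ, C-ε, C-η}
  D3: {C-β, C-ζ, C-θ}
  D4: {C-α, C-γ, C-ε}
No 2 sites suffice: every size-2 union leaves at least one demand point uncovered.
But {D1, D3, D4} covers everything, so the minimum is 3.

3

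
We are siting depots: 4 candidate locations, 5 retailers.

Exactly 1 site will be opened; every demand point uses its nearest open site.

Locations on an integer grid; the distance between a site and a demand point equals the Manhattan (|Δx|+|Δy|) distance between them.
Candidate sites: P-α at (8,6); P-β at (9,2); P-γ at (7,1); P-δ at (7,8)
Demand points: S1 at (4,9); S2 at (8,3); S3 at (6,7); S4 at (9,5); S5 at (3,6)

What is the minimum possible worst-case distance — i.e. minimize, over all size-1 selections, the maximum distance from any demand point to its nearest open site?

Open {P-δ}.
  Farthest demand point is S2 at distance 6 (to P-δ); all others are ≤ 6.
With {P-α} the worst case is 7.
With {P-γ} the worst case is 11.
No size-1 selection achieves below 6.

6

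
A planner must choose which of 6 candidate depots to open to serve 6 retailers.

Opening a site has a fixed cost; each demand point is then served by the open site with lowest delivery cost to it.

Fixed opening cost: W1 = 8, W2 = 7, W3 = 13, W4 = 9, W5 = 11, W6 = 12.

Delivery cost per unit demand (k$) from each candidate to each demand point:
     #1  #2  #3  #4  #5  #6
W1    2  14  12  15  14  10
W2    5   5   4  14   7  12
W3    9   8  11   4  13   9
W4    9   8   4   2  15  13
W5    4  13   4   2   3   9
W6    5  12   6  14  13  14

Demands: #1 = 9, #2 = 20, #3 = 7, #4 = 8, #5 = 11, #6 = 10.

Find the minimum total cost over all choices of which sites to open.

Open {W1, W2, W5}: assign each demand point to its cheapest open site.
  #1→W1 9×2=18, #2→W2 20×5=100, #3→W2 7×4=28, #4→W5 8×2=16, #5→W5 11×3=33, #6→W5 10×9=90
  delivery cost 285, fixed 26 → total 311.
Compare {W1, W2, W4, W5}: delivery cost 285 + fixed 35 = 320.
Compare {W2, W5}: delivery cost 303 + fixed 18 = 321.
Compare {W1, W2, W5, W6}: delivery cost 285 + fixed 38 = 323.
All other subsets cost ≥ 320. Minimum total cost: 311.

311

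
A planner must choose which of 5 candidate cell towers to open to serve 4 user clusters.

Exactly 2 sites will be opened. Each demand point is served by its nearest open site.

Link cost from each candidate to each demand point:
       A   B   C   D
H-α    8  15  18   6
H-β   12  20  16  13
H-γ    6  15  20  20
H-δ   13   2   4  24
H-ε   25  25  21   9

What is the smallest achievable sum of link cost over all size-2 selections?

20

Open {H-α, H-δ}.
  A→H-α 8, B→H-δ 2, C→H-δ 4, D→H-α 6  ⇒ total 20.
Compare {H-δ, H-ε}: total 28.
Compare {H-β, H-δ}: total 31.
No size-2 selection does better; minimum is 20.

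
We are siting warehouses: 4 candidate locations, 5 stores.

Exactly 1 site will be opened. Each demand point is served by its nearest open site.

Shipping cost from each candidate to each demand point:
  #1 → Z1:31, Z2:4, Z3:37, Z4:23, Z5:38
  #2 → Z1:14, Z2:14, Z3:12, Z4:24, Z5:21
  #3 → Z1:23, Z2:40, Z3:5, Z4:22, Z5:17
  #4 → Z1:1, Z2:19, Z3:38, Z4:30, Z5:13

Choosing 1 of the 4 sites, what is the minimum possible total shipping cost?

Open {#2}.
  Z1→#2 14, Z2→#2 14, Z3→#2 12, Z4→#2 24, Z5→#2 21  ⇒ total 85.
Compare {#4}: total 101.
Compare {#3}: total 107.
No size-1 selection does better; minimum is 85.

85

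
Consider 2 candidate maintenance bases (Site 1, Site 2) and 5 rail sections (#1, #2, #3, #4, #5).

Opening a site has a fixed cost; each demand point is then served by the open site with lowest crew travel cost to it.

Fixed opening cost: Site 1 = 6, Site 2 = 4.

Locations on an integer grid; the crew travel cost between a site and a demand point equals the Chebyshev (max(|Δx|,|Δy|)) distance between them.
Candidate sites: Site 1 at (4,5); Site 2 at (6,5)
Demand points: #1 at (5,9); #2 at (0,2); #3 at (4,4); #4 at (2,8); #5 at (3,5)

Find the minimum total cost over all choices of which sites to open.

19

Open {Site 1}: assign each demand point to its cheapest open site.
  #1→Site 1 4, #2→Site 1 4, #3→Site 1 1, #4→Site 1 3, #5→Site 1 1
  crew travel cost 13, fixed 6 → total 19.
Compare {Site 2}: crew travel cost 19 + fixed 4 = 23.
Compare {Site 1, Site 2}: crew travel cost 13 + fixed 10 = 23.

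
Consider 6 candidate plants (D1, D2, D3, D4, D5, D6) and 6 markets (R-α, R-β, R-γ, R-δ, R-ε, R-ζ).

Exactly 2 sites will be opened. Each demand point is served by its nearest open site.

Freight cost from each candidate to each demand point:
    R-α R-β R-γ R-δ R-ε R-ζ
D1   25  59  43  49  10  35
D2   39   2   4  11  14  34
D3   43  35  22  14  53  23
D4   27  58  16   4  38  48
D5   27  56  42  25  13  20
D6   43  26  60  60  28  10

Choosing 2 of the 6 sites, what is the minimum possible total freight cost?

77

Open {D2, D5}.
  R-α→D5 27, R-β→D2 2, R-γ→D2 4, R-δ→D2 11, R-ε→D5 13, R-ζ→D5 20  ⇒ total 77.
Compare {D2, D6}: total 80.
Compare {D2, D4}: total 85.
No size-2 selection does better; minimum is 77.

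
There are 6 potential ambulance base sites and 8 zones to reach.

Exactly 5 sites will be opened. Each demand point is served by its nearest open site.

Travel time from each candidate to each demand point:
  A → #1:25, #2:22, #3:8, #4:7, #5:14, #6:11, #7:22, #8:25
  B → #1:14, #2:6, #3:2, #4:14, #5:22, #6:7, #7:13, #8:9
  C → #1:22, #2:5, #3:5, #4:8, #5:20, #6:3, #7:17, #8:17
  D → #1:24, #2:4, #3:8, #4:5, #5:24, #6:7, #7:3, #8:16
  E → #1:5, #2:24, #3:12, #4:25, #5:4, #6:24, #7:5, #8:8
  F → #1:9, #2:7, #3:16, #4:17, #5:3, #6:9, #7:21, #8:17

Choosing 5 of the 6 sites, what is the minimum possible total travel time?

33

Open {B, C, D, E, F}.
  #1→E 5, #2→D 4, #3→B 2, #4→D 5, #5→F 3, #6→C 3, #7→D 3, #8→E 8  ⇒ total 33.
Compare {A, B, C, D, E}: total 34.
Compare {A, C, D, E, F}: total 36.
No size-5 selection does better; minimum is 33.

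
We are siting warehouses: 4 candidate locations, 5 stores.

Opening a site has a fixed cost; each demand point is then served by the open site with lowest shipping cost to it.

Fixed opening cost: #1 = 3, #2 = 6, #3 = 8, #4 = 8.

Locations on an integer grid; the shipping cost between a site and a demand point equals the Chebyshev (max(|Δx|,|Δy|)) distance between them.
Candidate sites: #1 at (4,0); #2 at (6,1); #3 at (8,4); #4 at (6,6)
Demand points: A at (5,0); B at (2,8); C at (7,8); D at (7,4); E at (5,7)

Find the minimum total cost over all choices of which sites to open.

Open {#1, #4}: assign each demand point to its cheapest open site.
  A→#1 1, B→#4 4, C→#4 2, D→#4 2, E→#4 1
  shipping cost 10, fixed 11 → total 21.
Compare {#4}: shipping cost 15 + fixed 8 = 23.
Compare {#2, #4}: shipping cost 10 + fixed 14 = 24.
Compare {#3}: shipping cost 18 + fixed 8 = 26.
All other subsets cost ≥ 23. Minimum total cost: 21.

21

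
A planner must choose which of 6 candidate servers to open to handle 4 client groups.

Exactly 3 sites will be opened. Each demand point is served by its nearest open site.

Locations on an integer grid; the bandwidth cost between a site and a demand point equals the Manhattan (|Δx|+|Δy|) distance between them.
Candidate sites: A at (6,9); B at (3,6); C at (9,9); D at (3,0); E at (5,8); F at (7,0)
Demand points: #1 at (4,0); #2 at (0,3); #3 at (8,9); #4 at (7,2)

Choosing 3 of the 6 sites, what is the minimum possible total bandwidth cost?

Open {C, D, F}.
  #1→D 1, #2→D 6, #3→C 1, #4→F 2  ⇒ total 10.
Compare {A, D, F}: total 11.
Compare {B, C, F}: total 12.
No size-3 selection does better; minimum is 10.

10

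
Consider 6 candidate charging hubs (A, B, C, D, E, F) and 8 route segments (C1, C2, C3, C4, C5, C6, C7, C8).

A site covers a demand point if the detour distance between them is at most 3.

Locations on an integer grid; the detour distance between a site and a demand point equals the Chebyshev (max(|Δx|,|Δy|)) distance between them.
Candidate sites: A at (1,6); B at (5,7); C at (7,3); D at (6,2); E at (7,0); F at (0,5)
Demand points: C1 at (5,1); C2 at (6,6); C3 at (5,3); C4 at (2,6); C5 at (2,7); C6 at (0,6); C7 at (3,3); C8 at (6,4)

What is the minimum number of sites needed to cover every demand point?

Coverage sets (demand points within 3 of each site):
  A: {C4, C5, C6, C7}
  B: {C2, C4, C5, C8}
  C: {C1, C2, C3, C8}
  D: {C1, C3, C7, C8}
  E: {C1, C3}
  F: {C4, C5, C6, C7}
No single site covers all 8 demand points.
But {A, C} covers everything, so the minimum is 2.

2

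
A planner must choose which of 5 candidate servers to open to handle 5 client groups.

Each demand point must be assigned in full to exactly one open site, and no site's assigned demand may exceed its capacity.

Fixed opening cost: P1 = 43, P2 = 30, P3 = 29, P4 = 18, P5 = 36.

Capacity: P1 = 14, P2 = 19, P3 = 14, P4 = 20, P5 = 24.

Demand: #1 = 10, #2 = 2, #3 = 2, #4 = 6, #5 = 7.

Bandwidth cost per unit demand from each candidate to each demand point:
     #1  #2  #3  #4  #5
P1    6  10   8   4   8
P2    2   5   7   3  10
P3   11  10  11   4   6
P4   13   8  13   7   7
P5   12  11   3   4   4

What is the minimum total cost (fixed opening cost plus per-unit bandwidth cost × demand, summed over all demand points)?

Open {P2, P5}; cheapest assignment that respects the capacities:
  P2 (cap 19, load 18): #1, #2, #4 — cost 10×2 + 2×5 + 6×3 = 48
  P5 (cap 24, load 9): #3, #5 — cost 2×3 + 7×4 = 34
  Shipping 82, fixed 66 → total 148.
  Any other capacity-feasible assignment to {P2, P5} ships for at least 82.
Compare {P2, P4}: its best feasible assignment gives total 165.
Compare {P2, P4, P5}: its best feasible assignment gives total 166.
Every other set of open sites that can feasibly serve all demand totals ≥ 165 even under its best assignment. Minimum: 148.

148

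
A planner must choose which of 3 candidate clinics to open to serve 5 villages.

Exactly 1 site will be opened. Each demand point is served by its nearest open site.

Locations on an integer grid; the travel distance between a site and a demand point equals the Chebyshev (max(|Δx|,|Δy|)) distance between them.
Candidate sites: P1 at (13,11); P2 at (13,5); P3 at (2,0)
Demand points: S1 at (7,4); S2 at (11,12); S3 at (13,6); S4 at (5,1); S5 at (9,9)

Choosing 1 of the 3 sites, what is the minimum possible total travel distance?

Open {P2}.
  S1→P2 6, S2→P2 7, S3→P2 1, S4→P2 8, S5→P2 4  ⇒ total 26.
Compare {P1}: total 28.
Compare {P3}: total 40.

26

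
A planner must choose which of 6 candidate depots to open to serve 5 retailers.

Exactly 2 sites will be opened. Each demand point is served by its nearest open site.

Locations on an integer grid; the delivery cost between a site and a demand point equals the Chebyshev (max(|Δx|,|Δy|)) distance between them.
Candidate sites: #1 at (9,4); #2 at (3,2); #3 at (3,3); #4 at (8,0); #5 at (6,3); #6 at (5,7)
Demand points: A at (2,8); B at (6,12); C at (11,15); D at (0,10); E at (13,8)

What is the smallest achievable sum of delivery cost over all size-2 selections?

25

Open {#1, #6}.
  A→#6 3, B→#6 5, C→#6 8, D→#6 5, E→#1 4  ⇒ total 25.
Compare {#5, #6}: total 28.
Compare {#2, #6}: total 29.
No size-2 selection does better; minimum is 25.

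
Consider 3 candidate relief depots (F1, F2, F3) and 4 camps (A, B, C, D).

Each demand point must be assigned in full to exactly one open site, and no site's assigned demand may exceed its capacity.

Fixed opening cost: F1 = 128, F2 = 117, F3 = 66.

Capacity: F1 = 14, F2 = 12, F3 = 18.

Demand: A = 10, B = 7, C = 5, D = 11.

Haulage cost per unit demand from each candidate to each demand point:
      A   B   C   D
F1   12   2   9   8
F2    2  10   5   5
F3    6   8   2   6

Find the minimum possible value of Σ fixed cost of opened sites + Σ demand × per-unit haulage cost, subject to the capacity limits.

Open {F1, F2, F3}; cheapest assignment that respects the capacities:
  F1 (cap 14, load 7): B — cost 7×2 = 14
  F2 (cap 12, load 10): A — cost 10×2 = 20
  F3 (cap 18, load 16): C, D — cost 5×2 + 11×6 = 76
  Shipping 110, fixed 311 → total 421.
  Any other capacity-feasible assignment to {F1, F2, F3} ships for at least 110.
Total demand is 33 and no other set of sites has combined capacity ≥ 33, so {F1, F2, F3} is the only feasible choice of open sites. Minimum: 421.

421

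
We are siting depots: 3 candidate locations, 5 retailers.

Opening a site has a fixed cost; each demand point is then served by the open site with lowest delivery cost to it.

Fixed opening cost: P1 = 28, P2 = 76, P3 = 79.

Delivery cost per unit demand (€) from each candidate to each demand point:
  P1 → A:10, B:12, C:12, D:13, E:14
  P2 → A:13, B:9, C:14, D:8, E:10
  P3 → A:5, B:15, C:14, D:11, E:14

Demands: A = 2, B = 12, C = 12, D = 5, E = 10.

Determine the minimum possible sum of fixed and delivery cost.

Open {P1, P2}: assign each demand point to its cheapest open site.
  A→P1 2×10=20, B→P2 12×9=108, C→P1 12×12=144, D→P2 5×8=40, E→P2 10×10=100
  delivery cost 412, fixed 104 → total 516.
Compare {P2}: delivery cost 442 + fixed 76 = 518.
Compare {P1}: delivery cost 513 + fixed 28 = 541.
Compare {P2, P3}: delivery cost 426 + fixed 155 = 581.
All other subsets cost ≥ 518. Minimum total cost: 516.

516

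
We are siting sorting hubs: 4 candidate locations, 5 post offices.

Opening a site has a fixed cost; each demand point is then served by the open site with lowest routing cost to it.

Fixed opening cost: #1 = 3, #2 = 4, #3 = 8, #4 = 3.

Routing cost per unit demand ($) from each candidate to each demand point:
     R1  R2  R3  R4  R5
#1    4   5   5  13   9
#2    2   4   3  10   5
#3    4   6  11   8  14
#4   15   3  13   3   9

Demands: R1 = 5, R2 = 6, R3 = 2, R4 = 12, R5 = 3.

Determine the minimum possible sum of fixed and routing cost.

Open {#2, #4}: assign each demand point to its cheapest open site.
  R1→#2 5×2=10, R2→#4 6×3=18, R3→#2 2×3=6, R4→#4 12×3=36, R5→#2 3×5=15
  routing cost 85, fixed 7 → total 92.
Compare {#1, #2, #4}: routing cost 85 + fixed 10 = 95.
Compare {#2, #3, #4}: routing cost 85 + fixed 15 = 100.
Compare {#1, #2, #3, #4}: routing cost 85 + fixed 18 = 103.
All other subsets cost ≥ 95. Minimum total cost: 92.

92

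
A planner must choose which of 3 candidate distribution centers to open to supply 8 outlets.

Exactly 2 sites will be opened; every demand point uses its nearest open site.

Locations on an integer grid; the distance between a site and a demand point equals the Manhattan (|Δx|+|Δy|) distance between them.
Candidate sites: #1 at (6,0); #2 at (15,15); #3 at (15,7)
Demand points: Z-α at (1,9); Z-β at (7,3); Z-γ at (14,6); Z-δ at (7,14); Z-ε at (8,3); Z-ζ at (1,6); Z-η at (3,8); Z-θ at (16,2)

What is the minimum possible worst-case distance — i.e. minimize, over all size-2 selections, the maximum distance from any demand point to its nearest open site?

14

Open {#1, #2}.
  Farthest demand point is Z-α at distance 14 (to #1); all others are ≤ 14.
With {#1, #3} the worst case is 15.
With {#2, #3} the worst case is 16.
No size-2 selection achieves below 14.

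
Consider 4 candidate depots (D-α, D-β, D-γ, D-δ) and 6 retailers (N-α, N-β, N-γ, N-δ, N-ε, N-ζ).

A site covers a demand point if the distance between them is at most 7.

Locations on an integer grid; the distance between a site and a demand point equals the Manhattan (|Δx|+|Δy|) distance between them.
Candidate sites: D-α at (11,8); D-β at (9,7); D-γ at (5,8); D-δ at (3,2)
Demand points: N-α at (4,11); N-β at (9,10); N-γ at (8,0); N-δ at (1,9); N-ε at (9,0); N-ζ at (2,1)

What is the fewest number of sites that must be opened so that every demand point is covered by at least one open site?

Coverage sets (demand points within 7 of each site):
  D-α: {N-β}
  D-β: {N-β, N-ε}
  D-γ: {N-α, N-β, N-δ}
  D-δ: {N-γ, N-ζ}
No 2 sites suffice: every size-2 union leaves at least one demand point uncovered.
But {D-β, D-γ, D-δ} covers everything, so the minimum is 3.

3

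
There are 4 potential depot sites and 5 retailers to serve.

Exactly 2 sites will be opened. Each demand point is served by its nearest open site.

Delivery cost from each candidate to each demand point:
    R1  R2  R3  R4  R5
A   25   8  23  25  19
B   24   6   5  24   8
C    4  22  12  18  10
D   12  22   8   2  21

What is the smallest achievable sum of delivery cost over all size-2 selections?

Open {B, D}.
  R1→D 12, R2→B 6, R3→B 5, R4→D 2, R5→B 8  ⇒ total 33.
Compare {B, C}: total 41.
Compare {C, D}: total 46.
No size-2 selection does better; minimum is 33.

33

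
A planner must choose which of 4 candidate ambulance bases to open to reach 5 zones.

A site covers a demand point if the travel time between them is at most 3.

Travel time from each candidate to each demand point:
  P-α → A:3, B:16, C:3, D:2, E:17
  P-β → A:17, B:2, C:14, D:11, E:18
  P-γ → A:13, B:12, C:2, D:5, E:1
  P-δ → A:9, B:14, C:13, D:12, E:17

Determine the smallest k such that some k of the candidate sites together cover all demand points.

3

Coverage sets (demand points within 3 of each site):
  P-α: {A, C, D}
  P-β: {B}
  P-γ: {C, E}
  P-δ: {}
No 2 sites suffice: every size-2 union leaves at least one demand point uncovered.
But {P-α, P-β, P-γ} covers everything, so the minimum is 3.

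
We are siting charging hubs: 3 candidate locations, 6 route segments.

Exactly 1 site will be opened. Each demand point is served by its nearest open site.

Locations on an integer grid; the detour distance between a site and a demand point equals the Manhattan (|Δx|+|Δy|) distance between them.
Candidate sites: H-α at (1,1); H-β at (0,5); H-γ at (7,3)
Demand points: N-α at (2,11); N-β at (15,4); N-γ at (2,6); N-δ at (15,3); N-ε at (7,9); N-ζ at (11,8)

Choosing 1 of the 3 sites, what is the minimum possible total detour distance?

Open {H-γ}.
  N-α→H-γ 13, N-β→H-γ 9, N-γ→H-γ 8, N-δ→H-γ 8, N-ε→H-γ 6, N-ζ→H-γ 9  ⇒ total 53.
Compare {H-β}: total 69.
Compare {H-α}: total 81.

53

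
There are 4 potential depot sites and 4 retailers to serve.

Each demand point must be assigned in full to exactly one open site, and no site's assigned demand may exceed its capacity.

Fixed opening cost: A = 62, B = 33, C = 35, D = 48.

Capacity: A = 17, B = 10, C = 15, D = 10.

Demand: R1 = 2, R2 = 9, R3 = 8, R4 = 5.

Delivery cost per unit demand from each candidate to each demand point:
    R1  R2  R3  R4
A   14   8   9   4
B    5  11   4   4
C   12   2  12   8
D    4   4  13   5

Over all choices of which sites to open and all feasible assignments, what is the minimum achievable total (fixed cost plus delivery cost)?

168

Open {B, C}; cheapest assignment that respects the capacities:
  B (cap 10, load 10): R1, R3 — cost 2×5 + 8×4 = 42
  C (cap 15, load 14): R2, R4 — cost 9×2 + 5×8 = 58
  Shipping 100, fixed 68 → total 168.
  Any other capacity-feasible assignment to {B, C} ships for at least 100.
Compare {B, C, D}: its best feasible assignment gives total 199.
Compare {A, B, C}: its best feasible assignment gives total 210.
Every other set of open sites that can feasibly serve all demand totals ≥ 199 even under its best assignment. Minimum: 168.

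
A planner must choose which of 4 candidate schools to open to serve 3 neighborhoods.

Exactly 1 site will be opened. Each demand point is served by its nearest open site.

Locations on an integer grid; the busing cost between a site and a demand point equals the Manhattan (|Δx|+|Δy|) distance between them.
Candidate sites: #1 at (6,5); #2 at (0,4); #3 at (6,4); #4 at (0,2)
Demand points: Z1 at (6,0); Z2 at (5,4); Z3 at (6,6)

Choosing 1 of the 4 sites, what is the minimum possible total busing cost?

Open {#3}.
  Z1→#3 4, Z2→#3 1, Z3→#3 2  ⇒ total 7.
Compare {#1}: total 8.
Compare {#2}: total 23.
No size-1 selection does better; minimum is 7.

7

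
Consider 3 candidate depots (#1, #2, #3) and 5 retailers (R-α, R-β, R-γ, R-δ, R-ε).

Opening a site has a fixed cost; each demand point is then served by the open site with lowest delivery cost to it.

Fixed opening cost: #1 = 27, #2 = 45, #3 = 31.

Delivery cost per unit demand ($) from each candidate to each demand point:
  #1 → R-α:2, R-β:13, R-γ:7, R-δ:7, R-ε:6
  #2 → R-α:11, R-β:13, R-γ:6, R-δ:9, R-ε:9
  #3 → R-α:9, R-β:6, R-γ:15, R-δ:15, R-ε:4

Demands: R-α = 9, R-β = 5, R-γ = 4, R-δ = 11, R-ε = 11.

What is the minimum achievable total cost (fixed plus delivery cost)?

255

Open {#1, #3}: assign each demand point to its cheapest open site.
  R-α→#1 9×2=18, R-β→#3 5×6=30, R-γ→#1 4×7=28, R-δ→#1 11×7=77, R-ε→#3 11×4=44
  delivery cost 197, fixed 58 → total 255.
Compare {#1}: delivery cost 254 + fixed 27 = 281.
Compare {#1, #2, #3}: delivery cost 193 + fixed 103 = 296.
Compare {#1, #2}: delivery cost 250 + fixed 72 = 322.
All other subsets cost ≥ 281. Minimum total cost: 255.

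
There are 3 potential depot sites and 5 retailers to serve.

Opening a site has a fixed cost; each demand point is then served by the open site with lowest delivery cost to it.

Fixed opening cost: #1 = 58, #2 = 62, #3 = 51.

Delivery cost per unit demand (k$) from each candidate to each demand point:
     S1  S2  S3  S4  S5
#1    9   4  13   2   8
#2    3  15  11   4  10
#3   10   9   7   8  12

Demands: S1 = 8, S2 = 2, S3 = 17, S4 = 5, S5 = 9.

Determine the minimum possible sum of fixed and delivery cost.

384

Open {#2, #3}: assign each demand point to its cheapest open site.
  S1→#2 8×3=24, S2→#3 2×9=18, S3→#3 17×7=119, S4→#2 5×4=20, S5→#2 9×10=90
  delivery cost 271, fixed 113 → total 384.
Compare {#1, #3}: delivery cost 281 + fixed 109 = 390.
Compare {#1, #2, #3}: delivery cost 233 + fixed 171 = 404.
Compare {#2}: delivery cost 351 + fixed 62 = 413.
All other subsets cost ≥ 390. Minimum total cost: 384.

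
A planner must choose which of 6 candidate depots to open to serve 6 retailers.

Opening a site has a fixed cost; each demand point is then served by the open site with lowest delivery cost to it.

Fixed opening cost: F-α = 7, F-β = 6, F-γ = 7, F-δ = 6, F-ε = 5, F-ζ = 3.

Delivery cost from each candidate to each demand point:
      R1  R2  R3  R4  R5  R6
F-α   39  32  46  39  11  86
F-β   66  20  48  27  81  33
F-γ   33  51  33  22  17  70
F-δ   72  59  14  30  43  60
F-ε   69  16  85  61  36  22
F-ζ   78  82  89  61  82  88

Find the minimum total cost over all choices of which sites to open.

Open {F-γ, F-δ, F-ε}: assign each demand point to its cheapest open site.
  R1→F-γ 33, R2→F-ε 16, R3→F-δ 14, R4→F-γ 22, R5→F-γ 17, R6→F-ε 22
  delivery cost 124, fixed 18 → total 142.
Compare {F-α, F-γ, F-δ, F-ε}: delivery cost 118 + fixed 25 = 143.
Compare {F-γ, F-δ, F-ε, F-ζ}: delivery cost 124 + fixed 21 = 145.
Compare {F-α, F-γ, F-δ, F-ε, F-ζ}: delivery cost 118 + fixed 28 = 146.
All other subsets cost ≥ 143. Minimum total cost: 142.

142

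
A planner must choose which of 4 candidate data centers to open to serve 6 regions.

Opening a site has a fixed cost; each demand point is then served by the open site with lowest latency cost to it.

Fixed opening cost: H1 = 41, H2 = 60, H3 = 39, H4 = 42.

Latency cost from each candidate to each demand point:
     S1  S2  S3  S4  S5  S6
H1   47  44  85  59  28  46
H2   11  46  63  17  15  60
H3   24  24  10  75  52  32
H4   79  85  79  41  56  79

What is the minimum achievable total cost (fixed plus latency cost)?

Open {H2, H3}: assign each demand point to its cheapest open site.
  S1→H2 11, S2→H3 24, S3→H3 10, S4→H2 17, S5→H2 15, S6→H3 32
  latency cost 109, fixed 99 → total 208.
Compare {H1, H2, H3}: latency cost 109 + fixed 140 = 249.
Compare {H2, H3, H4}: latency cost 109 + fixed 141 = 250.
Compare {H3}: latency cost 217 + fixed 39 = 256.
All other subsets cost ≥ 249. Minimum total cost: 208.

208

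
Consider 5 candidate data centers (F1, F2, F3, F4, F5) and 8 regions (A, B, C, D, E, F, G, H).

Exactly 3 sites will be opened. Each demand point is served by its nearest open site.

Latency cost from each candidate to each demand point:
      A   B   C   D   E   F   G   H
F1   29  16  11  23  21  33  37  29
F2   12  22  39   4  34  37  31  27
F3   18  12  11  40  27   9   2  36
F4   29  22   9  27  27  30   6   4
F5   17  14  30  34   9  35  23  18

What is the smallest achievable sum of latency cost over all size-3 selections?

77

Open {F2, F3, F5}.
  A→F2 12, B→F3 12, C→F3 11, D→F2 4, E→F5 9, F→F3 9, G→F3 2, H→F5 18  ⇒ total 77.
Compare {F2, F3, F4}: total 79.
Compare {F2, F4, F5}: total 88.
No size-3 selection does better; minimum is 77.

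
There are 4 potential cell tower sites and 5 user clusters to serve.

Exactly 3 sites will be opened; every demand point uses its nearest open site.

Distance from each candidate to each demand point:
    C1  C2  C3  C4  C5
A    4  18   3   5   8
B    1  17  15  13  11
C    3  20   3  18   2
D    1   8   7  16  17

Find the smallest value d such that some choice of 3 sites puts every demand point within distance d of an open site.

Open {A, B, D}.
  Farthest demand point is C2 at distance 8 (to D); all others are ≤ 8.
With {A, C, D} the worst case is 8.
With {B, C, D} the worst case is 13.
No size-3 selection achieves below 8.

8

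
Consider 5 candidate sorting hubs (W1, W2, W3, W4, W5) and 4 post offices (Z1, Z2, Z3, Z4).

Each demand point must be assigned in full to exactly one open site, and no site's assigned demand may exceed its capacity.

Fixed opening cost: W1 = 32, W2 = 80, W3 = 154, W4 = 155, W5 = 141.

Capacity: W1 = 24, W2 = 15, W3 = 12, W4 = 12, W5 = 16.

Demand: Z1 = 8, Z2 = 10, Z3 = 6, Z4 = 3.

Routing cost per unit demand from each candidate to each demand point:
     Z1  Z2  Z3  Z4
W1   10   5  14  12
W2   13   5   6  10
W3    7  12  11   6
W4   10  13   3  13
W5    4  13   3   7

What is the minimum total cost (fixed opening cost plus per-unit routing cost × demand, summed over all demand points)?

Open {W1, W2}; cheapest assignment that respects the capacities:
  W1 (cap 24, load 18): Z1, Z2 — cost 8×10 + 10×5 = 130
  W2 (cap 15, load 9): Z3, Z4 — cost 6×6 + 3×10 = 66
  Shipping 196, fixed 112 → total 308.
  Any other capacity-feasible assignment to {W1, W2} ships for at least 196.
Compare {W1, W5}: its best feasible assignment gives total 309.
Compare {W2, W5}: its best feasible assignment gives total 351.
Every other set of open sites that can feasibly serve all demand totals ≥ 309 even under its best assignment. Minimum: 308.

308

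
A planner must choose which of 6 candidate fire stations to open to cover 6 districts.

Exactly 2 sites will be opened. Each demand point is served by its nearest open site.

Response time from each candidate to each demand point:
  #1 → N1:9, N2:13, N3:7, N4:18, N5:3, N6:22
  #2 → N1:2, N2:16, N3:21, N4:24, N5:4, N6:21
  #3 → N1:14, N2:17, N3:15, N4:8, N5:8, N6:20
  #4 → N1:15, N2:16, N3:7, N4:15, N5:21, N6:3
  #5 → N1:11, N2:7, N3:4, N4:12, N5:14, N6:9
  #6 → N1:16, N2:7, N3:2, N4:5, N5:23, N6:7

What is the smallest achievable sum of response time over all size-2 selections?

Open {#2, #6}.
  N1→#2 2, N2→#6 7, N3→#6 2, N4→#6 5, N5→#2 4, N6→#6 7  ⇒ total 27.
Compare {#1, #6}: total 33.
Compare {#2, #5}: total 38.
No size-2 selection does better; minimum is 27.

27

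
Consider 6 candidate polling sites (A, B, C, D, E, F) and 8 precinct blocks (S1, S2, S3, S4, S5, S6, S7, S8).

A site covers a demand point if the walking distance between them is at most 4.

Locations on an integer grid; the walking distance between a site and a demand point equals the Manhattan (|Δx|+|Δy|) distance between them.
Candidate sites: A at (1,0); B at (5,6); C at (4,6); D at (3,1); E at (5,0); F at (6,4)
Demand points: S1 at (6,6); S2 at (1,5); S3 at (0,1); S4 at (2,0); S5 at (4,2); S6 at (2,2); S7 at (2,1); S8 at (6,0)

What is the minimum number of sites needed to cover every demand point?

2

Coverage sets (demand points within 4 of each site):
  A: {S3, S4, S6, S7}
  B: {S1}
  C: {S1, S2, S5}
  D: {S3, S4, S5, S6, S7, S8}
  E: {S4, S5, S7, S8}
  F: {S1, S5, S8}
No single site covers all 8 demand points.
But {C, D} covers everything, so the minimum is 2.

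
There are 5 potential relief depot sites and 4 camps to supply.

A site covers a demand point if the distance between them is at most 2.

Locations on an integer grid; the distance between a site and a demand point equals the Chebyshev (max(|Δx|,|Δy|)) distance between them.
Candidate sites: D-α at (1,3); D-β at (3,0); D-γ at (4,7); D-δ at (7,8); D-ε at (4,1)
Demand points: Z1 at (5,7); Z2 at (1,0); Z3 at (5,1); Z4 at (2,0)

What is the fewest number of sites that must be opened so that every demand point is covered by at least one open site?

Coverage sets (demand points within 2 of each site):
  D-α: {}
  D-β: {Z2, Z3, Z4}
  D-γ: {Z1}
  D-δ: {Z1}
  D-ε: {Z3, Z4}
No single site covers all 4 demand points.
But {D-β, D-γ} covers everything, so the minimum is 2.

2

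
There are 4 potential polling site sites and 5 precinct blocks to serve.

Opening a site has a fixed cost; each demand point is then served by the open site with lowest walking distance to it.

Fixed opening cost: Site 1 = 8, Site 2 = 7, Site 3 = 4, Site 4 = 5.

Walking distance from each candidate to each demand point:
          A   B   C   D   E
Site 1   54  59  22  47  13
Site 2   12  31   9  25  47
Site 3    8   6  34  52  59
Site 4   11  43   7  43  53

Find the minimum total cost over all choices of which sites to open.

Open {Site 1, Site 2, Site 3}: assign each demand point to its cheapest open site.
  A→Site 3 8, B→Site 3 6, C→Site 2 9, D→Site 2 25, E→Site 1 13
  walking distance 61, fixed 19 → total 80.
Compare {Site 1, Site 2, Site 3, Site 4}: walking distance 59 + fixed 24 = 83.
Compare {Site 1, Site 3, Site 4}: walking distance 77 + fixed 17 = 94.
Compare {Site 1, Site 2}: walking distance 90 + fixed 15 = 105.
All other subsets cost ≥ 83. Minimum total cost: 80.

80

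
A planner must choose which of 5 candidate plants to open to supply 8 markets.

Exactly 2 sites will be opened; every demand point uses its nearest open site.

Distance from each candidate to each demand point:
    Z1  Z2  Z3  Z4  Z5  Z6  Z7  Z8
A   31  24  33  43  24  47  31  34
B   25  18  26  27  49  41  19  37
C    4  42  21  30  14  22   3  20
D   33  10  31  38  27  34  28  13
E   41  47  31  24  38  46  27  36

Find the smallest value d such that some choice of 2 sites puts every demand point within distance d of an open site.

Open {B, C}.
  Farthest demand point is Z4 at distance 27 (to B); all others are ≤ 27.
With {A, C} the worst case is 30.
With {C, D} the worst case is 30.
No size-2 selection achieves below 27.

27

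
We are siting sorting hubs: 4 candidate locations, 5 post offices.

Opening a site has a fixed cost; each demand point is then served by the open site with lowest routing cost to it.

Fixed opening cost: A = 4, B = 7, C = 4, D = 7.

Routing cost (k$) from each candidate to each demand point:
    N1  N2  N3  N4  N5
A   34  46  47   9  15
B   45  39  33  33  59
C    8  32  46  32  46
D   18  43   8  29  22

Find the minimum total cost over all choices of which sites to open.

Open {A, C, D}: assign each demand point to its cheapest open site.
  N1→C 8, N2→C 32, N3→D 8, N4→A 9, N5→A 15
  routing cost 72, fixed 15 → total 87.
Compare {A, B, C, D}: routing cost 72 + fixed 22 = 94.
Compare {A, D}: routing cost 93 + fixed 11 = 104.
Compare {A, B, D}: routing cost 89 + fixed 18 = 107.
All other subsets cost ≥ 94. Minimum total cost: 87.

87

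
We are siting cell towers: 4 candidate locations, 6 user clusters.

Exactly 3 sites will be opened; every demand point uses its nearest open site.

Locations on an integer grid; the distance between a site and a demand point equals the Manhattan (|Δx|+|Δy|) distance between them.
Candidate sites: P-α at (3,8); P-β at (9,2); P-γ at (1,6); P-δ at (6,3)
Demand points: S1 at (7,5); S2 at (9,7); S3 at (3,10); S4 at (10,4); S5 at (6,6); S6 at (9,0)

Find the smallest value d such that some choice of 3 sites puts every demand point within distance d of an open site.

5

Open {P-α, P-β, P-γ}.
  Farthest demand point is S1 at distance 5 (to P-β); all others are ≤ 5.
With {P-α, P-β, P-δ} the worst case is 5.
With {P-β, P-γ, P-δ} the worst case is 6.
No size-3 selection achieves below 5.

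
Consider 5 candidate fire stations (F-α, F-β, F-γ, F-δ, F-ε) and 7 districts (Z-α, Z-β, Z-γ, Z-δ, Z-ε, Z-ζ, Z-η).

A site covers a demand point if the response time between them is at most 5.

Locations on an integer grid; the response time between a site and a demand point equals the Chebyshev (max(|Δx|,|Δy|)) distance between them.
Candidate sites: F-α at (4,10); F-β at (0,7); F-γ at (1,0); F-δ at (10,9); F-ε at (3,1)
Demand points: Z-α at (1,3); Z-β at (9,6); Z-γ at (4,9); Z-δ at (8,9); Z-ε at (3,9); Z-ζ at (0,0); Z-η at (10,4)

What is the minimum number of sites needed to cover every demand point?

3

Coverage sets (demand points within 5 of each site):
  F-α: {Z-β, Z-γ, Z-δ, Z-ε}
  F-β: {Z-α, Z-γ, Z-ε}
  F-γ: {Z-α, Z-ζ}
  F-δ: {Z-β, Z-δ, Z-η}
  F-ε: {Z-α, Z-ζ}
No 2 sites suffice: every size-2 union leaves at least one demand point uncovered.
But {F-α, F-γ, F-δ} covers everything, so the minimum is 3.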